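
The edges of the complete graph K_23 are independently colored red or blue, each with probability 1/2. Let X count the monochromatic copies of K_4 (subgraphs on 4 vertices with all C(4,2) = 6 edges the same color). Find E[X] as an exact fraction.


Let X = Σ_S X_S over the C(23, 4) = 8855 subsets S of size 4, where X_S = 1 if the K_4 on S is monochromatic.
For a fixed S, the K_4 on S has C(4, 2) = 6 edges. P[all 6 edges red] = (1/2)^6, and likewise for blue, so P[monochromatic] = 2·(1/2)^6 = 2^{1 − 6} = 1/32.
By linearity: E[X] = C(23, 4) · 2^{1 − 6} = 8855 · 1/32 = 8855/32.
Numerically: E[X] ≈ 276.71875.

E[X] = C(23,4)·2^(1−C(4,2)) = 8855/32 ≈ 276.71875.


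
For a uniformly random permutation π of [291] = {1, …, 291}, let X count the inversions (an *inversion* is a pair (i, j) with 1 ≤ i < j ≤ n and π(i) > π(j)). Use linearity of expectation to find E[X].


Write X = Σ X_I over the C(291, 2) = 42195 pairs i < j, with X_I the indicator of one inversion.
There are 42195 indicators.
For each fixed pair i < j, the values π(i) and π(j) are two distinct elements of {1, …, 291} in uniformly random order; by symmetry P[π(i) > π(j)] = 1/2.
By linearity: E[X] = 42195 · (1/2) = C(291, 2) · (1/2) = 42195/2 = 42195/2 ≈ 21097.500000.

E[X] = 42195/2 = 21097.500000.


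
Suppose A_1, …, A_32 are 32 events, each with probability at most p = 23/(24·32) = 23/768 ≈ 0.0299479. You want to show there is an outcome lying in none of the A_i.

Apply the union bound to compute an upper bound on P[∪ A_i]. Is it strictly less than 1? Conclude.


Union bound: P[∪_{i=1}^{32} A_i] ≤ Σ_i P[A_i] ≤ 32·p = 32·(23/768) = 23/24.
Numerically: 23/24 ≈ 0.9583333.
Is 23/24 < 1? YES.
Since P[∪ A_i] ≤ 23/24 < 1, the complement has P[∩ A_i^c] ≥ 1 − 23/24 = 1/24 > 0, so some outcome avoids every A_i.

32·p = 23/24 ≈ 0.9583333; existence CERTIFIED by the union bound.


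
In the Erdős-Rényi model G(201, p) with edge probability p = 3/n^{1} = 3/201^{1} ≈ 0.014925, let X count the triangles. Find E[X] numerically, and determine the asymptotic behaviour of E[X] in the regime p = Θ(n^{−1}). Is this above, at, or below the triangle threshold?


Number of potential triangles: C(201, 3) = 1333300.
Each occurs with probability p³ ≈ (0.014925)³ ≈ 3.3248771e-06.
By linearity: E[X] = C(201, 3)·p³ ≈ 1333300 · 3.3248771e-06 ≈ 4.43306.
Here α = 1, so p = 3/n is exactly at the triangle threshold p ~ 1/n. Asymptotically E[X] → c³/6 = 3³/6 = 9/2 ≈ 4.50000, a bounded constant. In this regime the triangle count is asymptotically Poisson(c³/6).

E[X] ≈ 4.43306; in regime p = Θ(1/n^{1}) E[X] stays bounded (at the triangle threshold p ~ 1/n).


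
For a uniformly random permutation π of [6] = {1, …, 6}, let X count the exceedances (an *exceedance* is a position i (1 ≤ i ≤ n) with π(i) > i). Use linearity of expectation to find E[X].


Write X = Σ_{i=1}^{6} X_i, where X_i = 1_{π(i) > i}.
For each fixed i, π(i) is uniform over {1, …, 6} (marginal of a uniform permutation), so P[π(i) > i] = (n − i)/n. Summing: Σ_{i=1}^{6} (n − i)/n = (0 + 1 + … + 5)/6 = 6(6 − 1)/(2·6) = (6 − 1)/2.
Hence E[X] = Σ_{i=1}^{6} (6 − i)/6 = 5/2 ≈ 2.5000.

E[X] = 5/2 = 2.5000.


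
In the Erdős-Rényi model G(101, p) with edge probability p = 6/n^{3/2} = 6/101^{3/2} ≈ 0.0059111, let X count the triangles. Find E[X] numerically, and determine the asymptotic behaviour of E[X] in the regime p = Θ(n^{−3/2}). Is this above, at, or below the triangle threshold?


Number of potential triangles: C(101, 3) = 166650.
Each occurs with probability p³ ≈ (0.0059111)³ ≈ 2.0654162e-07.
By linearity: E[X] = C(101, 3)·p³ ≈ 166650 · 2.0654162e-07 ≈ 0.03442.
Since α = 3/2 > 1, p = c/n^{3/2} = o(1/n) is below the triangle threshold p ~ 1/n. Asymptotically E[X] ~ (c³/6)·n^{3(1−α)} = (6³/6)·n^{-1.5} → 0, so by Markov's inequality G has no triangles w.h.p.

E[X] ≈ 0.03442; in regime p = Θ(1/n^{3/2}) E[X] tends to 0 (below the triangle threshold p ~ 1/n).


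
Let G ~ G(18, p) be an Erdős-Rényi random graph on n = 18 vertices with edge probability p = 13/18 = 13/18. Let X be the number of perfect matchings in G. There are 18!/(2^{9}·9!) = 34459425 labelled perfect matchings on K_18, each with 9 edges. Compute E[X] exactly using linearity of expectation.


K_18 has 18!/(2^{9}·9!) = 34459425 labelled perfect matchings.
For each such perfect matching H, let X_H = 1 if all 9 edges of H are present in G. Then P[X_H = 1] = p^{9} = (13/18)^{9} = 10604499373/198359290368.
By linearity: E[X] = Σ_H E[X_H] = 34459425 · p^{9} = 34459425 · 10604499373/198359290368 = 4511419145758525/2448880128.
Numerically: E[X] ≈ 1.84224e+06.

E[X] = 34459425 · (13/18)^{9} = 4511419145758525/2448880128 ≈ 1.84224e+06.


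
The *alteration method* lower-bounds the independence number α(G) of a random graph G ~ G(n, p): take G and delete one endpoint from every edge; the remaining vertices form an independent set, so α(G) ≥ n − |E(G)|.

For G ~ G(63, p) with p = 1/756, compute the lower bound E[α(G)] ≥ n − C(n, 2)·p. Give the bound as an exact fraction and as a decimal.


E[|E(G)|] = C(63, 2)·p = 1953 · (1/756) = 31/12.
E[α(G)] ≥ n − E[|E(G)|] = 63 − 31/12 = 725/12.
Numerically: ≈ 60.41667.
(This is only a lower bound; the true E[α(G)] may be larger.)

E[α(G)] ≥ 725/12 ≈ 60.41667.


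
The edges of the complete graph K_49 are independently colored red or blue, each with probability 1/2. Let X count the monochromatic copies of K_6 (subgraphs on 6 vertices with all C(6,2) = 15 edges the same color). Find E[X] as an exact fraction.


Let X = Σ_S X_S over the C(49, 6) = 13983816 subsets S of size 6, where X_S = 1 if the K_6 on S is monochromatic.
For a fixed S, the K_6 on S has C(6, 2) = 15 edges. P[all 15 edges red] = (1/2)^15, and likewise for blue, so P[monochromatic] = 2·(1/2)^15 = 2^{1 − 15} = 1/16384.
Summing: E[X] = C(49, 6) · 2^{1 − 15} = 13983816 · 1/16384 = 1747977/2048.
Numerically: E[X] ≈ 853.5044.

E[X] = C(49,6)·2^(1−C(6,2)) = 1747977/2048 ≈ 853.5044.


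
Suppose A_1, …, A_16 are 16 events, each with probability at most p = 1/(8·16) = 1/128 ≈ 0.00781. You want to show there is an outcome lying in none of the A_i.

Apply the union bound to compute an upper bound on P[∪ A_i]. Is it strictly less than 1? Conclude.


Union bound: P[∪_{i=1}^{16} A_i] ≤ Σ_i P[A_i] ≤ 16·p = 16·(1/128) = 1/8.
Numerically: 1/8 ≈ 0.12500.
Is 1/8 < 1? YES.
Since P[∪ A_i] ≤ 1/8 < 1, the complement has P[∩ A_i^c] ≥ 1 − 1/8 = 7/8 > 0, so some outcome avoids every A_i.

16·p = 1/8 ≈ 0.12500; existence CERTIFIED by the union bound.


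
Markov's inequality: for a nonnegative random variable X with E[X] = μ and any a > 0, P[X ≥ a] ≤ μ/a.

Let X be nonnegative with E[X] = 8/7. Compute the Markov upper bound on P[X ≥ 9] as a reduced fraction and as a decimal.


μ = E[X] = 8/7, a = 9.
Markov: P[X ≥ 9] ≤ μ/a = (8/7)/9 = 8/63.
Numerically: ≈ 0.12698.
(Since a = 9 > μ = 1.14286, the bound 8/63 is < 1 and informative.)

P[X ≥ 9] ≤ 8/63 ≈ 0.12698.


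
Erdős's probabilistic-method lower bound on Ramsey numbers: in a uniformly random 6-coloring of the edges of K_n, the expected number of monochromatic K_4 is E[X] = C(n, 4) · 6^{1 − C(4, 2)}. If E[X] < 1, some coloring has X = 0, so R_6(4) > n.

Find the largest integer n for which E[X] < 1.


We need C(n, 4) · 6^{1 − 6} < 1, i.e. C(n, 4) < 6^{6 − 1} = 7776.
Check values of n near the boundary:
  n = 18: C(18, 4) = 3060; 3060 < 7776? YES
  n = 19: C(19, 4) = 3876; 3876 < 7776? YES
  n = 20: C(20, 4) = 4845; 4845 < 7776? YES
  n = 21: C(21, 4) = 5985; 5985 < 7776? YES
  n = 22: C(22, 4) = 7315; 7315 < 7776? YES
  n = 23: C(23, 4) = 8855; 8855 < 7776? NO
The largest n with C(n, 4) < 7776 is n = 22 (where E[X] = 7315/7776 ≈ 0.940715). Hence R_6(4) > 22, i.e. R_6(4) ≥ 23.

Largest n = 22; hence R_6(4) > 22.


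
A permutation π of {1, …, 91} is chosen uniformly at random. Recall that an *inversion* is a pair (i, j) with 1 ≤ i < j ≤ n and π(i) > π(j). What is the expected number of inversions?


Write X = Σ X_I over the C(91, 2) = 4095 pairs i < j, with X_I the indicator of one inversion.
There are 4095 indicators.
For each fixed pair i < j, the values π(i) and π(j) are two distinct elements of {1, …, 91} in uniformly random order; by symmetry P[π(i) > π(j)] = 1/2.
By linearity: E[X] = 4095 · (1/2) = C(91, 2) · (1/2) = 4095/2 = 4095/2 ≈ 2047.50000.

E[X] = 4095/2 = 2047.50000.


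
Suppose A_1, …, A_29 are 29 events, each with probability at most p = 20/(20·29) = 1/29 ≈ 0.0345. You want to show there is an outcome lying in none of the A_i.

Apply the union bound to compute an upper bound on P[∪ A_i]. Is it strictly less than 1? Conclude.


Union bound: P[∪_{i=1}^{29} A_i] ≤ Σ_i P[A_i] ≤ 29·p = 29·(1/29) = 1.
Numerically: 1 ≈ 1.0000.
Is 1 < 1? NO.
Since the bound 1 is ≥ 1, the union bound is uninformative here; it does NOT by itself certify existence.

29·p = 1 ≈ 1.0000; existence NOT certified by the union bound.


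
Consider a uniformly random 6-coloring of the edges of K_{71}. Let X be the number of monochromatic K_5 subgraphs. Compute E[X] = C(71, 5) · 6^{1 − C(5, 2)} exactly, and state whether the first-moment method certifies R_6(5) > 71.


E[X] = C(71, 5) · 6^{1 − 10} = 13019909 · 6^{−9} = 13019909/10077696.
As a reduced fraction: E[X] = 13019909/10077696 ≈ 1.29195.
Is E[X] < 1? NO.
Since E[X] ≥ 1, the first-moment bound is inconclusive at n = 71; it does NOT by itself certify R_6(5) > 71.

E[X] = 13019909/10077696 ≈ 1.29195; E[X] ≥ 1; first-moment method inconclusive here.


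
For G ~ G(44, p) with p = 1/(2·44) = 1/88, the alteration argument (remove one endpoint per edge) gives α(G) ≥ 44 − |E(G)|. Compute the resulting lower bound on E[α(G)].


E[|E(G)|] = C(44, 2)·p = 946 · (1/88) = 43/4.
E[α(G)] ≥ n − E[|E(G)|] = 44 − 43/4 = 133/4.
Numerically: ≈ 33.250.
(This is only a lower bound; the true E[α(G)] may be larger.)

E[α(G)] ≥ 133/4 ≈ 33.250.


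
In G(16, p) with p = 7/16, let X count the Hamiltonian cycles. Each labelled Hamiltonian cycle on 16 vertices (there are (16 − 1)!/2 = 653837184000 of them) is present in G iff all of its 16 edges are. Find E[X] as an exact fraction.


K_16 has (16 − 1)!/2 = 653837184000 labelled Hamiltonian cycles.
For each such Hamiltonian cycle H, let X_H = 1 if all 16 edges of H are present in G. Then P[X_H = 1] = p^{16} = (7/16)^{16} = 33232930569601/18446744073709551616.
Summing the indicators: E[X] = Σ_H E[X_H] = 653837184000 · p^{16} = 653837184000 · 33232930569601/18446744073709551616 = 21219654042671322112875/18014398509481984.
Numerically: E[X] ≈ 1.18e+06.

E[X] = 653837184000 · (7/16)^{16} = 21219654042671322112875/18014398509481984 ≈ 1.18e+06.


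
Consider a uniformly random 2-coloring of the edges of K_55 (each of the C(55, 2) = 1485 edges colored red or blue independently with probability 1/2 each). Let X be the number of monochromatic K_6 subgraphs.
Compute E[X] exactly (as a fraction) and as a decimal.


Let X = Σ_S X_S over the C(55, 6) = 28989675 subsets S of size 6, where X_S = 1 if the K_6 on S is monochromatic.
For a fixed S, the K_6 on S has C(6, 2) = 15 edges. P[all 15 edges red] = (1/2)^15, and likewise for blue, so P[monochromatic] = 2·(1/2)^15 = 2^{1 − 15} = 1/16384.
By linearity of expectation: E[X] = C(55, 6) · 2^{1 − 15} = 28989675 · 1/16384 = 28989675/16384.
Numerically: E[X] ≈ 1769.38934.

E[X] = C(55,6)·2^(1−C(6,2)) = 28989675/16384 ≈ 1769.38934.


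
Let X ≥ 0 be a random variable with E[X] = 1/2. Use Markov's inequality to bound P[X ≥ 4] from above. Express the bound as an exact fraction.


μ = E[X] = 1/2, a = 4.
Markov: P[X ≥ 4] ≤ μ/a = (1/2)/4 = 1/8.
Numerically: ≈ 0.125.
(Since a = 4 > μ = 0.500, the bound 1/8 is < 1 and informative.)

P[X ≥ 4] ≤ 1/8 ≈ 0.125.


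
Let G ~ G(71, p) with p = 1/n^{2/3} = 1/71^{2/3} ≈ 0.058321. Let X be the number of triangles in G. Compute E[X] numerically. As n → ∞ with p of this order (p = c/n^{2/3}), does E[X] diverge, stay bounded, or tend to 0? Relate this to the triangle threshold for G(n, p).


Number of potential triangles: C(71, 3) = 57155.
Each occurs with probability p³ ≈ (0.058321)³ ≈ 1.9837334e-04.
By linearity: E[X] = C(71, 3)·p³ ≈ 57155 · 1.9837334e-04 ≈ 11.33803.
Since α = 2/3 < 1, p = c/n^{2/3} ≫ 1/n is above the triangle threshold p ~ 1/n. Asymptotically E[X] ~ (c³/6)·n^{3(1−α)} = (1³/6)·n^{1} → ∞; triangles are abundant w.h.p.

E[X] ≈ 11.33803; in regime p = Θ(1/n^{2/3}) E[X] diverges (above the triangle threshold p ~ 1/n).


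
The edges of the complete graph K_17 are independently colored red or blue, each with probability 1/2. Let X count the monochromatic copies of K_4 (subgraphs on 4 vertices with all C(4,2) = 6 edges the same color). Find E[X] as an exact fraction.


Let X = Σ_S X_S over the C(17, 4) = 2380 subsets S of size 4, where X_S = 1 if the K_4 on S is monochromatic.
For a fixed S, the K_4 on S has C(4, 2) = 6 edges. P[all 6 edges red] = (1/2)^6, and likewise for blue, so P[monochromatic] = 2·(1/2)^6 = 2^{1 − 6} = 1/32.
By linearity: E[X] = C(17, 4) · 2^{1 − 6} = 2380 · 1/32 = 595/8.
Numerically: E[X] ≈ 74.3750.

E[X] = C(17,4)·2^(1−C(4,2)) = 595/8 ≈ 74.3750.


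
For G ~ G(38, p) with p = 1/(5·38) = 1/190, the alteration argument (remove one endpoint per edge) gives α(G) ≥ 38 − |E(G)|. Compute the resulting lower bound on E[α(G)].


E[|E(G)|] = C(38, 2)·p = 703 · (1/190) = 37/10.
E[α(G)] ≥ n − E[|E(G)|] = 38 − 37/10 = 343/10.
Numerically: ≈ 34.300000.
(This is only a lower bound; the true E[α(G)] may be larger.)

E[α(G)] ≥ 343/10 ≈ 34.300000.


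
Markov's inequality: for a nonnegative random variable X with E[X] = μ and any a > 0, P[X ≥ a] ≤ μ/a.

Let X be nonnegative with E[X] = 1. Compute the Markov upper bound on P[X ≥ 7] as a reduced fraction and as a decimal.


μ = E[X] = 1, a = 7.
Markov: P[X ≥ 7] ≤ μ/a = (1)/7 = 1/7.
Numerically: ≈ 0.1429.
(Since a = 7 > μ = 1.0000, the bound 1/7 is < 1 and informative.)

P[X ≥ 7] ≤ 1/7 ≈ 0.1429.


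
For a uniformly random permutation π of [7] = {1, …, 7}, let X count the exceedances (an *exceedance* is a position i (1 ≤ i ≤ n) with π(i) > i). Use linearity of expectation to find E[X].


Write X = Σ_{i=1}^{7} X_i, where X_i = 1_{π(i) > i}.
For each fixed i, π(i) is uniform over {1, …, 7} (marginal of a uniform permutation), so P[π(i) > i] = (n − i)/n. Summing: Σ_{i=1}^{7} (n − i)/n = (0 + 1 + … + 6)/7 = 7(7 − 1)/(2·7) = (7 − 1)/2.
Hence E[X] = Σ_{i=1}^{7} (7 − i)/7 = 3 ≈ 3.000.

E[X] = 3 = 3.000.


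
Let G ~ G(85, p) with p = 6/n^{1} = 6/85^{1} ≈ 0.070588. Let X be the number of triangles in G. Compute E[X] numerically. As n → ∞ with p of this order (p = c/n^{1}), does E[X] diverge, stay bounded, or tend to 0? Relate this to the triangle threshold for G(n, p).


Number of potential triangles: C(85, 3) = 98770.
Each occurs with probability p³ ≈ (0.070588)³ ≈ 3.5171993e-04.
By linearity: E[X] = C(85, 3)·p³ ≈ 98770 · 3.5171993e-04 ≈ 34.73938.
Here α = 1, so p = 6/n is exactly at the triangle threshold p ~ 1/n. Asymptotically E[X] → c³/6 = 6³/6 = 36 ≈ 36.00000, a bounded constant. In this regime the triangle count is asymptotically Poisson(c³/6).

E[X] ≈ 34.73938; in regime p = Θ(1/n^{1}) E[X] stays bounded (at the triangle threshold p ~ 1/n).


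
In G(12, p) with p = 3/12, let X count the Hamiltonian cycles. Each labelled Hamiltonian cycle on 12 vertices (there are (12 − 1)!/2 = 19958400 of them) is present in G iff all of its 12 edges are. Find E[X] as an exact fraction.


K_12 has (12 − 1)!/2 = 19958400 labelled Hamiltonian cycles.
For each such Hamiltonian cycle H, let X_H = 1 if all 12 edges of H are present in G. Then P[X_H = 1] = p^{12} = (1/4)^{12} = 1/16777216.
By linearity of expectation: E[X] = Σ_H E[X_H] = 19958400 · p^{12} = 19958400 · 1/16777216 = 155925/131072.
Numerically: E[X] ≈ 1.19.

E[X] = 19958400 · (1/4)^{12} = 155925/131072 ≈ 1.19.


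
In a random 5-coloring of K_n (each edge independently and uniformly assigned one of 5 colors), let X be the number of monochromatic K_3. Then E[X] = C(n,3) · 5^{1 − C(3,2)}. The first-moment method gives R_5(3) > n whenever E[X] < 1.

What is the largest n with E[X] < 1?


We need C(n, 3) · 5^{1 − 3} < 1, i.e. C(n, 3) < 5^{3 − 1} = 25.
Check values of n near the boundary:
  n = 3: C(3, 3) = 1; 1 < 25? YES
  n = 4: C(4, 3) = 4; 4 < 25? YES
  n = 5: C(5, 3) = 10; 10 < 25? YES
  n = 6: C(6, 3) = 20; 20 < 25? YES
  n = 7: C(7, 3) = 35; 35 < 25? NO
  n = 8: C(8, 3) = 56; 56 < 25? NO
  n = 9: C(9, 3) = 84; 84 < 25? NO
The largest n with C(n, 3) < 25 is n = 6 (where E[X] = 4/5 ≈ 0.800). Hence R_5(3) > 6, i.e. R_5(3) ≥ 7.

Largest n = 6; hence R_5(3) > 6.


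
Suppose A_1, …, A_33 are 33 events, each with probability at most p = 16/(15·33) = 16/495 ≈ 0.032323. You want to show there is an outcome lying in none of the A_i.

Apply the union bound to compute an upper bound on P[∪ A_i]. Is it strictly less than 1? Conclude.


Union bound: P[∪_{i=1}^{33} A_i] ≤ Σ_i P[A_i] ≤ 33·p = 33·(16/495) = 16/15.
Numerically: 16/15 ≈ 1.066667.
Is 16/15 < 1? NO.
Since the bound 16/15 is ≥ 1, the union bound is uninformative here; it does NOT by itself certify existence.

33·p = 16/15 ≈ 1.066667; existence NOT certified by the union bound.


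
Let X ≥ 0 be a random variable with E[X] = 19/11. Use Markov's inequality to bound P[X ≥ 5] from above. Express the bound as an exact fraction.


μ = E[X] = 19/11, a = 5.
Markov: P[X ≥ 5] ≤ μ/a = (19/11)/5 = 19/55.
Numerically: ≈ 0.345455.
(Since a = 5 > μ = 1.727273, the bound 19/55 is < 1 and informative.)

P[X ≥ 5] ≤ 19/55 ≈ 0.345455.


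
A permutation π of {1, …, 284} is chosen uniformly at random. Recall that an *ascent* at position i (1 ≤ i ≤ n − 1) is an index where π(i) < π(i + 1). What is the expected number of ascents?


Write X = Σ X_I over i = 1, …, 283, with X_I the indicator of one ascent.
There are 283 indicators.
For each fixed i, the pair (π(i), π(i+1)) is a uniformly random ordered pair of distinct values from {1, …, 284}; by symmetry P[π(i) < π(i+1)] = 1/2.
By linearity: E[X] = 283 · (1/2) = (284 − 1) · (1/2) = 283/2 ≈ 141.500.

E[X] = 283/2 = 141.500.


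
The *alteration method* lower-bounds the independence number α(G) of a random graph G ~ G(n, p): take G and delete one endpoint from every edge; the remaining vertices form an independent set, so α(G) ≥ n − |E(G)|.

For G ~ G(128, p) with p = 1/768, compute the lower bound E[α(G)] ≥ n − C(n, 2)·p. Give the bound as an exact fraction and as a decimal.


E[|E(G)|] = C(128, 2)·p = 8128 · (1/768) = 127/12.
E[α(G)] ≥ n − E[|E(G)|] = 128 − 127/12 = 1409/12.
Numerically: ≈ 117.4167.
(This is only a lower bound; the true E[α(G)] may be larger.)

E[α(G)] ≥ 1409/12 ≈ 117.4167.


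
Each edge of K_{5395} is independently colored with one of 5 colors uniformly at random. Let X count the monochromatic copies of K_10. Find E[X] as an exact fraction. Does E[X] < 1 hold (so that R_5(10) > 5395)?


E[X] = C(5395, 10) · 5^{1 − 45} = 5708563736675616143322765475706 · 5^{−44} = 5708563736675616143322765475706/5684341886080801486968994140625.
As a reduced fraction: E[X] = 5708563736675616143322765475706/5684341886080801486968994140625 ≈ 1.00426.
Is E[X] < 1? NO.
Since E[X] ≥ 1, the first-moment bound is inconclusive at n = 5395; it does NOT by itself certify R_5(10) > 5395.

E[X] = 5708563736675616143322765475706/5684341886080801486968994140625 ≈ 1.00426; E[X] ≥ 1; first-moment method inconclusive here.


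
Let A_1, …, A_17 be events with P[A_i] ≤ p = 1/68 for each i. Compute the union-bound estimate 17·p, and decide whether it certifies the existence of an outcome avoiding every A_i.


Union bound: P[∪_{i=1}^{17} A_i] ≤ Σ_i P[A_i] ≤ 17·p = 17·(1/68) = 1/4.
Numerically: 1/4 ≈ 0.250.
Is 1/4 < 1? YES.
Since P[∪ A_i] ≤ 1/4 < 1, the complement has P[∩ A_i^c] ≥ 1 − 1/4 = 3/4 > 0, so some outcome avoids every A_i.

17·p = 1/4 ≈ 0.250; existence CERTIFIED by the union bound.


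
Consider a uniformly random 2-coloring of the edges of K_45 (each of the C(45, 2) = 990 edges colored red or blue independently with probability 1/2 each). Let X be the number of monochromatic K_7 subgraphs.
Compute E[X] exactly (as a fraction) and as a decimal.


Let X = Σ_S X_S over the C(45, 7) = 45379620 subsets S of size 7, where X_S = 1 if the K_7 on S is monochromatic.
For a fixed S, the K_7 on S has C(7, 2) = 21 edges. P[all 21 edges red] = (1/2)^21, and likewise for blue, so P[monochromatic] = 2·(1/2)^21 = 2^{1 − 21} = 1/1048576.
Summing: E[X] = C(45, 7) · 2^{1 − 21} = 45379620 · 1/1048576 = 11344905/262144.
Numerically: E[X] ≈ 43.277378.

E[X] = C(45,7)·2^(1−C(7,2)) = 11344905/262144 ≈ 43.277378.


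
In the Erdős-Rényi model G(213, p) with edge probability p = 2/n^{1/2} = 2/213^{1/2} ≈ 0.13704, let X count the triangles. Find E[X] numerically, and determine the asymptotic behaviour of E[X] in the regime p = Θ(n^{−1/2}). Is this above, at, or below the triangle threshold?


Number of potential triangles: C(213, 3) = 1587986.
Each occurs with probability p³ ≈ (0.13704)³ ≈ 2.5734787e-03.
By linearity: E[X] = C(213, 3)·p³ ≈ 1587986 · 2.5734787e-03 ≈ 4086.64818.
Since α = 1/2 < 1, p = c/n^{1/2} ≫ 1/n is above the triangle threshold p ~ 1/n. Asymptotically E[X] ~ (c³/6)·n^{3(1−α)} = (2³/6)·n^{1.5} → ∞; triangles are abundant w.h.p.

E[X] ≈ 4086.64818; in regime p = Θ(1/n^{1/2}) E[X] diverges (above the triangle threshold p ~ 1/n).


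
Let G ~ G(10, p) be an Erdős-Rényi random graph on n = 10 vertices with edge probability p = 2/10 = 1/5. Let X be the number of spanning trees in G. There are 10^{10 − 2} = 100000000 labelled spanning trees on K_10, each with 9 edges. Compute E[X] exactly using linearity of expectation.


K_10 has 10^{10 − 2} = 100000000 labelled spanning trees.
For each such spanning tree H, let X_H = 1 if all 9 edges of H are present in G. Then P[X_H = 1] = p^{9} = (1/5)^{9} = 1/1953125.
By linearity: E[X] = Σ_H E[X_H] = 100000000 · p^{9} = 100000000 · 1/1953125 = 256/5.
Numerically: E[X] ≈ 51.2.

E[X] = 100000000 · (1/5)^{9} = 256/5 ≈ 51.2.


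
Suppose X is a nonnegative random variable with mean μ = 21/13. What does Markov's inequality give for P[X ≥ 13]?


μ = E[X] = 21/13, a = 13.
Markov: P[X ≥ 13] ≤ μ/a = (21/13)/13 = 21/169.
Numerically: ≈ 0.124260.
(Since a = 13 > μ = 1.615385, the bound 21/169 is < 1 and informative.)

P[X ≥ 13] ≤ 21/169 ≈ 0.124260.


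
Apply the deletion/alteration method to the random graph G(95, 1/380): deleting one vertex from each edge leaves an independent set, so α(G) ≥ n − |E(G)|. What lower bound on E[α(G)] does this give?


E[|E(G)|] = C(95, 2)·p = 4465 · (1/380) = 47/4.
E[α(G)] ≥ n − E[|E(G)|] = 95 − 47/4 = 333/4.
Numerically: ≈ 83.250.
(This is only a lower bound; the true E[α(G)] may be larger.)

E[α(G)] ≥ 333/4 ≈ 83.250.


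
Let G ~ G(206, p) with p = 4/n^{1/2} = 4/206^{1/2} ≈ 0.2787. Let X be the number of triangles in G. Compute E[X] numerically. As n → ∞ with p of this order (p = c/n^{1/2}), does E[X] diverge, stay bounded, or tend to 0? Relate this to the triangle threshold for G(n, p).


Number of potential triangles: C(206, 3) = 1435820.
Each occurs with probability p³ ≈ (0.2787)³ ≈ 2.164607e-02.
By linearity: E[X] = C(206, 3)·p³ ≈ 1435820 · 2.164607e-02 ≈ 31079.8663.
Since α = 1/2 < 1, p = c/n^{1/2} ≫ 1/n is above the triangle threshold p ~ 1/n. Asymptotically E[X] ~ (c³/6)·n^{3(1−α)} = (4³/6)·n^{1.5} → ∞; triangles are abundant w.h.p.

E[X] ≈ 31079.8663; in regime p = Θ(1/n^{1/2}) E[X] diverges (above the triangle threshold p ~ 1/n).


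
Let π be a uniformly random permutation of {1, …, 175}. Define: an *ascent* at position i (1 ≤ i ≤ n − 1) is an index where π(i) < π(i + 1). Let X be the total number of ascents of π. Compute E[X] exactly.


Write X = Σ X_I over i = 1, …, 174, with X_I the indicator of one ascent.
There are 174 indicators.
For each fixed i, the pair (π(i), π(i+1)) is a uniformly random ordered pair of distinct values from {1, …, 175}; by symmetry P[π(i) < π(i+1)] = 1/2.
By linearity: E[X] = 174 · (1/2) = (175 − 1) · (1/2) = 87 ≈ 87.000000.

E[X] = 87 = 87.000000.


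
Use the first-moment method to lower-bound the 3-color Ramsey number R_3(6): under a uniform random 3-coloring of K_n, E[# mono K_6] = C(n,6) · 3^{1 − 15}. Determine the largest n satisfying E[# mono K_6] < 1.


We need C(n, 6) · 3^{1 − 15} < 1, i.e. C(n, 6) < 3^{15 − 1} = 4782969.
Check values of n near the boundary:
  n = 40: C(40, 6) = 3838380; 3838380 < 4782969? YES
  n = 41: C(41, 6) = 4496388; 4496388 < 4782969? YES
  n = 42: C(42, 6) = 5245786; 5245786 < 4782969? NO
The largest n with C(n, 6) < 4782969 is n = 41 (where E[X] = 1498796/1594323 ≈ 0.9401). Hence R_3(6) > 41, i.e. R_3(6) ≥ 42.

Largest n = 41; hence R_3(6) > 41.


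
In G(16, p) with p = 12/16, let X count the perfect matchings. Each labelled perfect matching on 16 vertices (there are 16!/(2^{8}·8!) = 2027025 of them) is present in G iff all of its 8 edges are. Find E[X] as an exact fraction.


K_16 has 16!/(2^{8}·8!) = 2027025 labelled perfect matchings.
For each such perfect matching H, let X_H = 1 if all 8 edges of H are present in G. Then P[X_H = 1] = p^{8} = (3/4)^{8} = 6561/65536.
By linearity: E[X] = Σ_H E[X_H] = 2027025 · p^{8} = 2027025 · 6561/65536 = 13299311025/65536.
Numerically: E[X] ≈ 2.0293e+05.

E[X] = 2027025 · (3/4)^{8} = 13299311025/65536 ≈ 2.0293e+05.


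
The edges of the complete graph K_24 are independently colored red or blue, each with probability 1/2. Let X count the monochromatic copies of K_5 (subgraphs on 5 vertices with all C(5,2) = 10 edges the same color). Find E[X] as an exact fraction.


Let X = Σ_S X_S over the C(24, 5) = 42504 subsets S of size 5, where X_S = 1 if the K_5 on S is monochromatic.
For a fixed S, the K_5 on S has C(5, 2) = 10 edges. P[all 10 edges red] = (1/2)^10, and likewise for blue, so P[monochromatic] = 2·(1/2)^10 = 2^{1 − 10} = 1/512.
By linearity: E[X] = C(24, 5) · 2^{1 − 10} = 42504 · 1/512 = 5313/64.
Numerically: E[X] ≈ 83.01562.

E[X] = C(24,5)·2^(1−C(5,2)) = 5313/64 ≈ 83.01562.


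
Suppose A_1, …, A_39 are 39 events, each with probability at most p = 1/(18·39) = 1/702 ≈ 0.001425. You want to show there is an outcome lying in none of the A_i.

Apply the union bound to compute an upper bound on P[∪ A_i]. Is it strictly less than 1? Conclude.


Union bound: P[∪_{i=1}^{39} A_i] ≤ Σ_i P[A_i] ≤ 39·p = 39·(1/702) = 1/18.
Numerically: 1/18 ≈ 0.055556.
Is 1/18 < 1? YES.
Since P[∪ A_i] ≤ 1/18 < 1, the complement has P[∩ A_i^c] ≥ 1 − 1/18 = 17/18 > 0, so some outcome avoids every A_i.

39·p = 1/18 ≈ 0.055556; existence CERTIFIED by the union bound.


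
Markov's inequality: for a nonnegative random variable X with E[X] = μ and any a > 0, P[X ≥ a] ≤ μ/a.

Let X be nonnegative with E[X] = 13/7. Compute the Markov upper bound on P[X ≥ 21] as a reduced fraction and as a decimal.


μ = E[X] = 13/7, a = 21.
Markov: P[X ≥ 21] ≤ μ/a = (13/7)/21 = 13/147.
Numerically: ≈ 0.088.
(Since a = 21 > μ = 1.857, the bound 13/147 is < 1 and informative.)

P[X ≥ 21] ≤ 13/147 ≈ 0.088.


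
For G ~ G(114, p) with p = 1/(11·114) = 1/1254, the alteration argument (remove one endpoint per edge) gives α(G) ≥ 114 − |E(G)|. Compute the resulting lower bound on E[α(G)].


E[|E(G)|] = C(114, 2)·p = 6441 · (1/1254) = 113/22.
E[α(G)] ≥ n − E[|E(G)|] = 114 − 113/22 = 2395/22.
Numerically: ≈ 108.864.
(This is only a lower bound; the true E[α(G)] may be larger.)

E[α(G)] ≥ 2395/22 ≈ 108.864.


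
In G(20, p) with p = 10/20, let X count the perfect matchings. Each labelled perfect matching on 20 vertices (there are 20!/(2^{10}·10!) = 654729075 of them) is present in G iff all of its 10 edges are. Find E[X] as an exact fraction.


K_20 has 20!/(2^{10}·10!) = 654729075 labelled perfect matchings.
For each such perfect matching H, let X_H = 1 if all 10 edges of H are present in G. Then P[X_H = 1] = p^{10} = (1/2)^{10} = 1/1024.
By linearity of expectation: E[X] = Σ_H E[X_H] = 654729075 · p^{10} = 654729075 · 1/1024 = 654729075/1024.
Numerically: E[X] ≈ 639384.

E[X] = 654729075 · (1/2)^{10} = 654729075/1024 ≈ 639384.


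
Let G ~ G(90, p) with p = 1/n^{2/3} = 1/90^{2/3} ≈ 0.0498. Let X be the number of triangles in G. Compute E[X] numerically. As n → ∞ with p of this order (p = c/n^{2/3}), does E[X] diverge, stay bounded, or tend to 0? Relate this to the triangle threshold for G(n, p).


Number of potential triangles: C(90, 3) = 117480.
Each occurs with probability p³ ≈ (0.0498)³ ≈ 1.23457e-04.
By linearity: E[X] = C(90, 3)·p³ ≈ 117480 · 1.23457e-04 ≈ 14.504.
Since α = 2/3 < 1, p = c/n^{2/3} ≫ 1/n is above the triangle threshold p ~ 1/n. Asymptotically E[X] ~ (c³/6)·n^{3(1−α)} = (1³/6)·n^{1} → ∞; triangles are abundant w.h.p.

E[X] ≈ 14.504; in regime p = Θ(1/n^{2/3}) E[X] diverges (above the triangle threshold p ~ 1/n).


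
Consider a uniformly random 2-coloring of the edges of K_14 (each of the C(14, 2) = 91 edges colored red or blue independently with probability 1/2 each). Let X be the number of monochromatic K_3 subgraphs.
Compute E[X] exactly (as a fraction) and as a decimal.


Let X = Σ_S X_S over the C(14, 3) = 364 subsets S of size 3, where X_S = 1 if the K_3 on S is monochromatic.
For a fixed S, the K_3 on S has C(3, 2) = 3 edges. P[all 3 edges red] = (1/2)^3, and likewise for blue, so P[monochromatic] = 2·(1/2)^3 = 2^{1 − 3} = 1/4.
By linearity of expectation: E[X] = C(14, 3) · 2^{1 − 3} = 364 · 1/4 = 91.
Numerically: E[X] ≈ 91.00000.

E[X] = C(14,3)·2^(1−C(3,2)) = 91 ≈ 91.00000.


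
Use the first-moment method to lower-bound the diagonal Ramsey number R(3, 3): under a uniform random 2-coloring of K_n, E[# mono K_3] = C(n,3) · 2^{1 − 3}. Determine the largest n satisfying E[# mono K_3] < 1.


We need C(n, 3) · 2^{1 − 3} < 1, i.e. C(n, 3) < 2^{3 − 1} = 4.
Check values of n near the boundary:
  n = 3: C(3, 3) = 1; 1 < 4? YES
  n = 4: C(4, 3) = 4; 4 < 4? NO
  n = 5: C(5, 3) = 10; 10 < 4? NO
  n = 6: C(6, 3) = 20; 20 < 4? NO
The largest n with C(n, 3) < 4 is n = 3 (where E[X] = 1/4 ≈ 0.2500000). Hence R(3, 3) > 3, i.e. R(3, 3) ≥ 4.

Largest n = 3; hence R(3, 3) > 3.


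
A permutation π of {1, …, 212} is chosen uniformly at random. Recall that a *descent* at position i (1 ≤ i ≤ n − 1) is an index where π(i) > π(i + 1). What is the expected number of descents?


Write X = Σ X_I over i = 1, …, 211, with X_I the indicator of one descent.
There are 211 indicators.
For each fixed i, the pair (π(i), π(i+1)) is a uniformly random ordered pair of distinct values from {1, …, 212}; by symmetry P[π(i) > π(i+1)] = 1/2.
By linearity: E[X] = 211 · (1/2) = (212 − 1) · (1/2) = 211/2 ≈ 105.500.

E[X] = 211/2 = 105.500.


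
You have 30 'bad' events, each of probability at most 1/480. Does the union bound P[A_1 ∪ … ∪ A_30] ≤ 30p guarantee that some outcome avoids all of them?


Union bound: P[∪_{i=1}^{30} A_i] ≤ Σ_i P[A_i] ≤ 30·p = 30·(1/480) = 1/16.
Numerically: 1/16 ≈ 0.062500.
Is 1/16 < 1? YES.
Since P[∪ A_i] ≤ 1/16 < 1, the complement has P[∩ A_i^c] ≥ 1 − 1/16 = 15/16 > 0, so some outcome avoids every A_i.

30·p = 1/16 ≈ 0.062500; existence CERTIFIED by the union bound.


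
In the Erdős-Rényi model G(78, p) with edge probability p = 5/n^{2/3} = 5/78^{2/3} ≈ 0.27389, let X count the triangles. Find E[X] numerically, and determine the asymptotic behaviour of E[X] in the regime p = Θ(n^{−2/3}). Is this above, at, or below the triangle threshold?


Number of potential triangles: C(78, 3) = 76076.
Each occurs with probability p³ ≈ (0.27389)³ ≈ 2.0545694e-02.
By linearity: E[X] = C(78, 3)·p³ ≈ 76076 · 2.0545694e-02 ≈ 1563.03419.
Since α = 2/3 < 1, p = c/n^{2/3} ≫ 1/n is above the triangle threshold p ~ 1/n. Asymptotically E[X] ~ (c³/6)·n^{3(1−α)} = (5³/6)·n^{1} → ∞; triangles are abundant w.h.p.

E[X] ≈ 1563.03419; in regime p = Θ(1/n^{2/3}) E[X] diverges (above the triangle threshold p ~ 1/n).


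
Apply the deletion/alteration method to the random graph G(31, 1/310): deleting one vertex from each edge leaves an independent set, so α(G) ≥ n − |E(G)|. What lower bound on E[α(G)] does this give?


E[|E(G)|] = C(31, 2)·p = 465 · (1/310) = 3/2.
E[α(G)] ≥ n − E[|E(G)|] = 31 − 3/2 = 59/2.
Numerically: ≈ 29.500.
(This is only a lower bound; the true E[α(G)] may be larger.)

E[α(G)] ≥ 59/2 ≈ 29.500.


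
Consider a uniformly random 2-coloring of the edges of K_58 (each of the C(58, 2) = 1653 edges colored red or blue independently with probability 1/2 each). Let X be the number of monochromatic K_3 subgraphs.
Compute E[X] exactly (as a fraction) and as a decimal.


Let X = Σ_S X_S over the C(58, 3) = 30856 subsets S of size 3, where X_S = 1 if the K_3 on S is monochromatic.
For a fixed S, the K_3 on S has C(3, 2) = 3 edges. P[all 3 edges red] = (1/2)^3, and likewise for blue, so P[monochromatic] = 2·(1/2)^3 = 2^{1 − 3} = 1/4.
Summing: E[X] = C(58, 3) · 2^{1 − 3} = 30856 · 1/4 = 7714.
Numerically: E[X] ≈ 7714.0000.

E[X] = C(58,3)·2^(1−C(3,2)) = 7714 ≈ 7714.0000.


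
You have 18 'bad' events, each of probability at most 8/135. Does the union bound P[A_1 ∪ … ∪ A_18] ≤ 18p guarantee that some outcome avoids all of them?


Union bound: P[∪_{i=1}^{18} A_i] ≤ Σ_i P[A_i] ≤ 18·p = 18·(8/135) = 16/15.
Numerically: 16/15 ≈ 1.0666667.
Is 16/15 < 1? NO.
Since the bound 16/15 is ≥ 1, the union bound is uninformative here; it does NOT by itself certify existence.

18·p = 16/15 ≈ 1.0666667; existence NOT certified by the union bound.


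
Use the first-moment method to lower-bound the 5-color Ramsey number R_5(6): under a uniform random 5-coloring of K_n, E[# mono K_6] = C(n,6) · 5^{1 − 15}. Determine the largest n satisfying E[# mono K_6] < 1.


We need C(n, 6) · 5^{1 − 15} < 1, i.e. C(n, 6) < 5^{15 − 1} = 6103515625.
Check values of n near the boundary:
  n = 129: C(129, 6) = 5688177600; 5688177600 < 6103515625? YES
  n = 130: C(130, 6) = 5963412000; 5963412000 < 6103515625? YES
  n = 131: C(131, 6) = 6249655776; 6249655776 < 6103515625? NO
The largest n with C(n, 6) < 6103515625 is n = 130 (where E[X] = 47707296/48828125 ≈ 0.977). Hence R_5(6) > 130, i.e. R_5(6) ≥ 131.

Largest n = 130; hence R_5(6) > 130.


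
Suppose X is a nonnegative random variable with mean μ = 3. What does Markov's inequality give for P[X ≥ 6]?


μ = E[X] = 3, a = 6.
Markov: P[X ≥ 6] ≤ μ/a = (3)/6 = 1/2.
Numerically: ≈ 0.500.
(Since a = 6 > μ = 3.000, the bound 1/2 is < 1 and informative.)

P[X ≥ 6] ≤ 1/2 ≈ 0.500.


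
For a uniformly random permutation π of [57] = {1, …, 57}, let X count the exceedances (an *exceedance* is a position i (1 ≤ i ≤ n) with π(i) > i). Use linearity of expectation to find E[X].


Write X = Σ_{i=1}^{57} X_i, where X_i = 1_{π(i) > i}.
For each fixed i, π(i) is uniform over {1, …, 57} (marginal of a uniform permutation), so P[π(i) > i] = (n − i)/n. Summing: Σ_{i=1}^{57} (n − i)/n = (0 + 1 + … + 56)/57 = 57(57 − 1)/(2·57) = (57 − 1)/2.
Hence E[X] = Σ_{i=1}^{57} (57 − i)/57 = 28 ≈ 28.00000.

E[X] = 28 = 28.00000.


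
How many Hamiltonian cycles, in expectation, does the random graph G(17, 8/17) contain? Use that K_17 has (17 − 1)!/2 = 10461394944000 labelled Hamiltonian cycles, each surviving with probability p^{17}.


K_17 has (17 − 1)!/2 = 10461394944000 labelled Hamiltonian cycles.
For each such Hamiltonian cycle H, let X_H = 1 if all 17 edges of H are present in G. Then P[X_H = 1] = p^{17} = (8/17)^{17} = 2251799813685248/827240261886336764177.
Summing the indicators: E[X] = Σ_H E[X_H] = 10461394944000 · p^{17} = 10461394944000 · 2251799813685248/827240261886336764177 = 23556967185786995434586112000/827240261886336764177.
Numerically: E[X] ≈ 2.848e+07.

E[X] = 10461394944000 · (8/17)^{17} = 23556967185786995434586112000/827240261886336764177 ≈ 2.848e+07.


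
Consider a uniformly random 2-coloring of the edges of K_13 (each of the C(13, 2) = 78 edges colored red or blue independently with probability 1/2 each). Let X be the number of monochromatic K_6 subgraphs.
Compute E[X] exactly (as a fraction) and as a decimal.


Let X = Σ_S X_S over the C(13, 6) = 1716 subsets S of size 6, where X_S = 1 if the K_6 on S is monochromatic.
For a fixed S, the K_6 on S has C(6, 2) = 15 edges. P[all 15 edges red] = (1/2)^15, and likewise for blue, so P[monochromatic] = 2·(1/2)^15 = 2^{1 − 15} = 1/16384.
Summing: E[X] = C(13, 6) · 2^{1 − 15} = 1716 · 1/16384 = 429/4096.
Numerically: E[X] ≈ 0.105.

E[X] = C(13,6)·2^(1−C(6,2)) = 429/4096 ≈ 0.105.


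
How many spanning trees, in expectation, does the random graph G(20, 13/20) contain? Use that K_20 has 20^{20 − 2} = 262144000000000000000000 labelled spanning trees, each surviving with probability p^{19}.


K_20 has 20^{20 − 2} = 262144000000000000000000 labelled spanning trees.
For each such spanning tree H, let X_H = 1 if all 19 edges of H are present in G. Then P[X_H = 1] = p^{19} = (13/20)^{19} = 1461920290375446110677/5242880000000000000000000.
By linearity of expectation: E[X] = Σ_H E[X_H] = 262144000000000000000000 · p^{19} = 262144000000000000000000 · 1461920290375446110677/5242880000000000000000000 = 1461920290375446110677/20.
Numerically: E[X] ≈ 7.3096e+19.

E[X] = 262144000000000000000000 · (13/20)^{19} = 1461920290375446110677/20 ≈ 7.3096e+19.


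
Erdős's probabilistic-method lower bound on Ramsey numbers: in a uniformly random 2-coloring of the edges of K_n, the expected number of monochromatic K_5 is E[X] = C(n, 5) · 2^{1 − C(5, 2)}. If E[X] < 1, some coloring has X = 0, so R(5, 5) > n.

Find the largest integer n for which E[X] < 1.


We need C(n, 5) · 2^{1 − 10} < 1, i.e. C(n, 5) < 2^{10 − 1} = 512.
Check values of n near the boundary:
  n = 7: C(7, 5) = 21; 21 < 512? YES
  n = 8: C(8, 5) = 56; 56 < 512? YES
  n = 9: C(9, 5) = 126; 126 < 512? YES
  n = 10: C(10, 5) = 252; 252 < 512? YES
  n = 11: C(11, 5) = 462; 462 < 512? YES
  n = 12: C(12, 5) = 792; 792 < 512? NO
  n = 13: C(13, 5) = 1287; 1287 < 512? NO
  n = 14: C(14, 5) = 2002; 2002 < 512? NO
The largest n with C(n, 5) < 512 is n = 11 (where E[X] = 231/256 ≈ 0.90234). Hence R(5, 5) > 11, i.e. R(5, 5) ≥ 12.

Largest n = 11; hence R(5, 5) > 11.


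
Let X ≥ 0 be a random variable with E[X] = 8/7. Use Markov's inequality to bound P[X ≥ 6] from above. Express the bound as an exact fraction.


μ = E[X] = 8/7, a = 6.
Markov: P[X ≥ 6] ≤ μ/a = (8/7)/6 = 4/21.
Numerically: ≈ 0.19048.
(Since a = 6 > μ = 1.14286, the bound 4/21 is < 1 and informative.)

P[X ≥ 6] ≤ 4/21 ≈ 0.19048.


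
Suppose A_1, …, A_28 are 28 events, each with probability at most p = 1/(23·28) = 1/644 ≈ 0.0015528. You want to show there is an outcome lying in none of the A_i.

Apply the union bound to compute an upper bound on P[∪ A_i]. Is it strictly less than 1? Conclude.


Union bound: P[∪_{i=1}^{28} A_i] ≤ Σ_i P[A_i] ≤ 28·p = 28·(1/644) = 1/23.
Numerically: 1/23 ≈ 0.0434783.
Is 1/23 < 1? YES.
Since P[∪ A_i] ≤ 1/23 < 1, the complement has P[∩ A_i^c] ≥ 1 − 1/23 = 22/23 > 0, so some outcome avoids every A_i.

28·p = 1/23 ≈ 0.0434783; existence CERTIFIED by the union bound.


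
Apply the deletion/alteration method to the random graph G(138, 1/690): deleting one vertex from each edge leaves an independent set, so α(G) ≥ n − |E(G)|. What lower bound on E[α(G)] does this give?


E[|E(G)|] = C(138, 2)·p = 9453 · (1/690) = 137/10.
E[α(G)] ≥ n − E[|E(G)|] = 138 − 137/10 = 1243/10.
Numerically: ≈ 124.300000.
(This is only a lower bound; the true E[α(G)] may be larger.)

E[α(G)] ≥ 1243/10 ≈ 124.300000.
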